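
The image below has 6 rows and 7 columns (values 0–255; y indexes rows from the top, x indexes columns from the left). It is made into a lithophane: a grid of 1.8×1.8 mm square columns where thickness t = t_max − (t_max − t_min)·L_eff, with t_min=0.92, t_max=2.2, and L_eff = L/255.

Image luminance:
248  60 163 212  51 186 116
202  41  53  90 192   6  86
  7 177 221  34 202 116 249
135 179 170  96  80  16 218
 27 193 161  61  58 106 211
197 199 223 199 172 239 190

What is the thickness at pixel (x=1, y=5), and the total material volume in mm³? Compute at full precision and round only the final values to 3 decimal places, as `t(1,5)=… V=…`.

span = t_max - t_min = 2.2 - 0.92 = 1.280
L(1,5) = 199, L_eff = 199/255 = 0.780392
t(1,5) = 2.2 - 1.280·0.780392 = 1.201
Σt over all 6·7 pixels = 402106/6375 ≈ 63.0754510
V = pitch²·Σt = 1.8²·402106/6375 = 204.364

t(1,5)=1.201 V=204.364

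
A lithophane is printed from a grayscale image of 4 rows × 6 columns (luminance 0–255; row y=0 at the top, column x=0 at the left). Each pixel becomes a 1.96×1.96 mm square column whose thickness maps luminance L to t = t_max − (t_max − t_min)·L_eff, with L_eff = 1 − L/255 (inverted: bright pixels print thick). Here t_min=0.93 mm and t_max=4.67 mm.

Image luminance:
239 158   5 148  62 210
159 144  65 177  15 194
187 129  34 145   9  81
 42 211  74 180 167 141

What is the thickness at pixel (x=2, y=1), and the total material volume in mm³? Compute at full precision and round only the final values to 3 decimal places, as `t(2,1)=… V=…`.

t(2,1)=1.883 V=253.423

span = t_max - t_min = 4.67 - 0.93 = 3.740
L(2,1) = 65, L_eff = 1 - 65/255 = 0.745098 (inverted)
t(2,1) = 4.67 - 3.740·0.745098 = 1.883
Σt over all 4·6 pixels = 65.968
V = pitch²·Σt = 1.96²·65.968 = 253.423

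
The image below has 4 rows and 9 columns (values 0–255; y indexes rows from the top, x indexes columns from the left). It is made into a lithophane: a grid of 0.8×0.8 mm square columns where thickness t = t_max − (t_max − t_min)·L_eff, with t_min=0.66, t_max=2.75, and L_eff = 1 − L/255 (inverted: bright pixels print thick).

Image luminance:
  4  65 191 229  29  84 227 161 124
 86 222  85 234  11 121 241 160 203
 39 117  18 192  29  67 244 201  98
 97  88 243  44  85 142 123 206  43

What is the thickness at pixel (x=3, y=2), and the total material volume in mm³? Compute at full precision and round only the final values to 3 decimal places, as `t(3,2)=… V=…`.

span = t_max - t_min = 2.75 - 0.66 = 2.090
L(3,2) = 192, L_eff = 1 - 192/255 = 0.247059 (inverted)
t(3,2) = 2.75 - 2.090·0.247059 = 2.234
Σt over all 4·9 pixels = 1557457/25500 ≈ 61.0767451
V = pitch²·Σt = 0.8²·1557457/25500 = 39.089

t(3,2)=2.234 V=39.089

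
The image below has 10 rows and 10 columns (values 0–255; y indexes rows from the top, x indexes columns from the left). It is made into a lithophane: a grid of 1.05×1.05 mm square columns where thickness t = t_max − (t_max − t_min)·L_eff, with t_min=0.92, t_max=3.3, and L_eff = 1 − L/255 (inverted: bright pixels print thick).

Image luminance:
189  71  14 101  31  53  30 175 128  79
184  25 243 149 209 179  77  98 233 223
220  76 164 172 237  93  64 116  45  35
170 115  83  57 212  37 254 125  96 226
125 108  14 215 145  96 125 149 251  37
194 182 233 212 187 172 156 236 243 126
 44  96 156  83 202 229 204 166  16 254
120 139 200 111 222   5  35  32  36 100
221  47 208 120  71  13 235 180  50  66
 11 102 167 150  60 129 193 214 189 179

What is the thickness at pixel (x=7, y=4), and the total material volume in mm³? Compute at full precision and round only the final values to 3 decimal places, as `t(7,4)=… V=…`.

t(7,4)=2.311 V=238.791

span = t_max - t_min = 3.3 - 0.92 = 2.380
L(7,4) = 149, L_eff = 1 - 149/255 = 0.415686 (inverted)
t(7,4) = 3.3 - 2.380·0.415686 = 2.311
Σt over all 10·10 pixels = 162443/750 ≈ 216.5906667
V = pitch²·Σt = 1.05²·162443/750 = 238.791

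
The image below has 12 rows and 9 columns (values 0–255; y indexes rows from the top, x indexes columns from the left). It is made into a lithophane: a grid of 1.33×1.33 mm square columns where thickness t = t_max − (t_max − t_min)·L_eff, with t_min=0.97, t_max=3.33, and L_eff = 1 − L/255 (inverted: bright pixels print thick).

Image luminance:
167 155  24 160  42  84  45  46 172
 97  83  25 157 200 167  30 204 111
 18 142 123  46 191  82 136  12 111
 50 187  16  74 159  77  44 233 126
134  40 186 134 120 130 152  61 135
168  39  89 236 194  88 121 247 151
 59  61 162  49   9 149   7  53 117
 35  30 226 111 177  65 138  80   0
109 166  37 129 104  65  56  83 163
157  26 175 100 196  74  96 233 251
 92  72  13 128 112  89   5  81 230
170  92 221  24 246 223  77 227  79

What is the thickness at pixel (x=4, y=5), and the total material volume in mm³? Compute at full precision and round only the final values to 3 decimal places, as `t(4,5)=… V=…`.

span = t_max - t_min = 3.33 - 0.97 = 2.360
L(4,5) = 194, L_eff = 1 - 194/255 = 0.239216 (inverted)
t(4,5) = 3.33 - 2.360·0.239216 = 2.765
Σt over all 12·9 pixels = 92313/425 ≈ 217.2070588
V = pitch²·Σt = 1.33²·92313/425 = 384.218

t(4,5)=2.765 V=384.218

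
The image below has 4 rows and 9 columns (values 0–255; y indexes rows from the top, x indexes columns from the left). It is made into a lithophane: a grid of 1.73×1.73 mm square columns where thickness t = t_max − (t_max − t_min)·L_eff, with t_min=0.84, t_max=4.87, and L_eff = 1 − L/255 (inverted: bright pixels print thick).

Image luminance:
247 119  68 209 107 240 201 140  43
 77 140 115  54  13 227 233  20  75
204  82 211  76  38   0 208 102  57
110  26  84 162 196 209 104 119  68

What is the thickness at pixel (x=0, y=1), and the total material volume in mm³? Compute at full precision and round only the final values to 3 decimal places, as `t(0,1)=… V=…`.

span = t_max - t_min = 4.87 - 0.84 = 4.030
L(0,1) = 77, L_eff = 1 - 77/255 = 0.698039 (inverted)
t(0,1) = 4.87 - 4.030·0.698039 = 2.057
Σt over all 4·9 pixels = 634468/6375 ≈ 99.5243922
V = pitch²·Σt = 1.73²·634468/6375 = 297.867

t(0,1)=2.057 V=297.867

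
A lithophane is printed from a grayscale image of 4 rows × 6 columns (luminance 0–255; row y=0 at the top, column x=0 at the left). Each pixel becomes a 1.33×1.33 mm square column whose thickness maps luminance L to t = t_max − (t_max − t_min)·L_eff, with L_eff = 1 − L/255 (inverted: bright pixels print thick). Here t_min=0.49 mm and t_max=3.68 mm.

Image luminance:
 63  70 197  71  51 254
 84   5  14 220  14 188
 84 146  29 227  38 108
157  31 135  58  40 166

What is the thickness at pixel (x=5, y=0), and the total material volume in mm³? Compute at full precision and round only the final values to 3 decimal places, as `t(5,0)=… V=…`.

span = t_max - t_min = 3.68 - 0.49 = 3.190
L(5,0) = 254, L_eff = 1 - 254/255 = 0.003922 (inverted)
t(5,0) = 3.68 - 3.190·0.003922 = 3.667
Σt over all 4·6 pixels = 108143/2550 ≈ 42.4090196
V = pitch²·Σt = 1.33²·108143/2550 = 75.017

t(5,0)=3.667 V=75.017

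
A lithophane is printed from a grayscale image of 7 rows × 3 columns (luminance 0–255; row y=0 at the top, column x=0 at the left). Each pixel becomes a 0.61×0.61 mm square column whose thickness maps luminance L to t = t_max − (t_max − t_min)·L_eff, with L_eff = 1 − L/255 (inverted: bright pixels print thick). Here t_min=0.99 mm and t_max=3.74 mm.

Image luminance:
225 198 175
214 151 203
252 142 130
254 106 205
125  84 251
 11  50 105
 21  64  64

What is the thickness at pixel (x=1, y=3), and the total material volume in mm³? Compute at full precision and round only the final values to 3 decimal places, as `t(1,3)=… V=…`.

span = t_max - t_min = 3.74 - 0.99 = 2.750
L(1,3) = 106, L_eff = 1 - 106/255 = 0.584314 (inverted)
t(1,3) = 3.74 - 2.750·0.584314 = 2.133
Σt over all 7·3 pixels = 90893/1700 ≈ 53.4664706
V = pitch²·Σt = 0.61²·90893/1700 = 19.895

t(1,3)=2.133 V=19.895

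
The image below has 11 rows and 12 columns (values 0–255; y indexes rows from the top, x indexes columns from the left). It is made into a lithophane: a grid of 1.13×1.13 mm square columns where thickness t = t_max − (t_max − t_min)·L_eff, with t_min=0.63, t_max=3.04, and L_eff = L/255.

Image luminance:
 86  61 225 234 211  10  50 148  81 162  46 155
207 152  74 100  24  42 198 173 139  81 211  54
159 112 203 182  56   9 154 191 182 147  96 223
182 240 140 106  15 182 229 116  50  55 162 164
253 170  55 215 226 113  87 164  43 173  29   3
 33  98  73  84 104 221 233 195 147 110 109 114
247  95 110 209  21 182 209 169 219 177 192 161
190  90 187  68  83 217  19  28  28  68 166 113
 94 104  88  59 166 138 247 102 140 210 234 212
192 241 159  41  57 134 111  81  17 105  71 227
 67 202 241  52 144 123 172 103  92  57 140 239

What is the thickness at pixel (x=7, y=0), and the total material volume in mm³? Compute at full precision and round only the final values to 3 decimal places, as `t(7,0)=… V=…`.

t(7,0)=1.641 V=301.917

span = t_max - t_min = 3.04 - 0.63 = 2.410
L(7,0) = 148, L_eff = 148/255 = 0.580392
t(7,0) = 3.04 - 2.410·0.580392 = 1.641
Σt over all 11·12 pixels = 6029359/25500 ≈ 236.4454510
V = pitch²·Σt = 1.13²·6029359/25500 = 301.917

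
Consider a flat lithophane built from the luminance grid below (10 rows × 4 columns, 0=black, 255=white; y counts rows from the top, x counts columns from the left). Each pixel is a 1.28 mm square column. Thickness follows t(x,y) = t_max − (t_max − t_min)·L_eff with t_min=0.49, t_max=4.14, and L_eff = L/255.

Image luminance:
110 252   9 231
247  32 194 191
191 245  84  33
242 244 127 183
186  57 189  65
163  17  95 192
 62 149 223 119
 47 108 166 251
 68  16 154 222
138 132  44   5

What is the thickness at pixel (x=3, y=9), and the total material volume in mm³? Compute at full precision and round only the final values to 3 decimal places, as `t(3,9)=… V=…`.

span = t_max - t_min = 4.14 - 0.49 = 3.650
L(3,9) = 5, L_eff = 5/255 = 0.019608
t(3,9) = 4.14 - 3.650·0.019608 = 4.068
Σt over all 10·4 pixels = 444301/5100 ≈ 87.1178431
V = pitch²·Σt = 1.28²·444301/5100 = 142.734

t(3,9)=4.068 V=142.734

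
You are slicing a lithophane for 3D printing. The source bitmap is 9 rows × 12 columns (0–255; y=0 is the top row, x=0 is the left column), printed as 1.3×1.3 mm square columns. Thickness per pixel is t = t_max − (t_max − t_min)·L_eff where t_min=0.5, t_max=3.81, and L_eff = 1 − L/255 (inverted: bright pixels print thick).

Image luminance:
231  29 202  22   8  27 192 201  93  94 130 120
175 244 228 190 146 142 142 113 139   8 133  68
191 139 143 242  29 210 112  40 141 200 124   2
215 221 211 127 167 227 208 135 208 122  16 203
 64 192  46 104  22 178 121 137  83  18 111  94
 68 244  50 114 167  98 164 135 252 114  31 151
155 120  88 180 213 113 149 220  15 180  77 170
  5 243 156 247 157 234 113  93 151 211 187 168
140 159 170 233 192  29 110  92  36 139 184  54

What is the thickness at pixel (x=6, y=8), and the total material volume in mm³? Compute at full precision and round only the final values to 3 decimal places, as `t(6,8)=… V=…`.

span = t_max - t_min = 3.81 - 0.5 = 3.310
L(6,8) = 110, L_eff = 1 - 110/255 = 0.568627 (inverted)
t(6,8) = 3.81 - 3.310·0.568627 = 1.928
Σt over all 9·12 pixels = 6226481/25500 ≈ 244.1757255
V = pitch²·Σt = 1.3²·6226481/25500 = 412.657

t(6,8)=1.928 V=412.657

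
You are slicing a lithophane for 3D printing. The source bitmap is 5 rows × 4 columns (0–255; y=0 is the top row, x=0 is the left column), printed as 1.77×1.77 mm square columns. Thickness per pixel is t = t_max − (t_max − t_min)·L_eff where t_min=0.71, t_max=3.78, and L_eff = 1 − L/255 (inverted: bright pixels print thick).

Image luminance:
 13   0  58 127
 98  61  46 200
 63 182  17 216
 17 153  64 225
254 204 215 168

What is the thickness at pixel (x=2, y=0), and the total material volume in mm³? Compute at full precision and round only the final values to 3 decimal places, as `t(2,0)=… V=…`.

t(2,0)=1.408 V=134.293

span = t_max - t_min = 3.78 - 0.71 = 3.070
L(2,0) = 58, L_eff = 1 - 58/255 = 0.772549 (inverted)
t(2,0) = 3.78 - 3.070·0.772549 = 1.408
Σt over all 5·4 pixels = 1093067/25500 ≈ 42.8653725
V = pitch²·Σt = 1.77²·1093067/25500 = 134.293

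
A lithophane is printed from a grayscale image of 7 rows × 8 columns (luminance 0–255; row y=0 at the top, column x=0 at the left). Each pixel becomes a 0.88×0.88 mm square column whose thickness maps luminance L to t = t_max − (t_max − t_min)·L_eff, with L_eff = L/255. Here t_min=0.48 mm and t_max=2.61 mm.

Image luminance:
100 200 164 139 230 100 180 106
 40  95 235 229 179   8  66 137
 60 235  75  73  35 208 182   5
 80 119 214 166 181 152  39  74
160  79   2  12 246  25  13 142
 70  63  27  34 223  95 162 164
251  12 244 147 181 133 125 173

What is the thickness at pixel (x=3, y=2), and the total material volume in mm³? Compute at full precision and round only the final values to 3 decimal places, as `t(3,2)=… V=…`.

t(3,2)=2.000 V=68.625

span = t_max - t_min = 2.61 - 0.48 = 2.130
L(3,2) = 73, L_eff = 73/255 = 0.286275
t(3,2) = 2.61 - 2.130·0.286275 = 2.000
Σt over all 7·8 pixels = 753241/8500 ≈ 88.6165882
V = pitch²·Σt = 0.88²·753241/8500 = 68.625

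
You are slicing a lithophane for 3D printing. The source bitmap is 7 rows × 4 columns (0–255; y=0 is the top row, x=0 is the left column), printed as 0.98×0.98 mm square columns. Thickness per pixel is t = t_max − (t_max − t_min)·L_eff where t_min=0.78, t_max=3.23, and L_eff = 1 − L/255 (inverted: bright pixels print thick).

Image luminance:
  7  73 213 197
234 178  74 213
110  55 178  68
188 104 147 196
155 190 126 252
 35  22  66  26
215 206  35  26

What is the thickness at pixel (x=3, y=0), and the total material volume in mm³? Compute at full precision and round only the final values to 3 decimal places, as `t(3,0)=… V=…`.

t(3,0)=2.673 V=54.092

span = t_max - t_min = 3.23 - 0.78 = 2.450
L(3,0) = 197, L_eff = 1 - 197/255 = 0.227451 (inverted)
t(3,0) = 3.23 - 2.450·0.227451 = 2.673
Σt over all 7·4 pixels = 57449/1020 ≈ 56.3225490
V = pitch²·Σt = 0.98²·57449/1020 = 54.092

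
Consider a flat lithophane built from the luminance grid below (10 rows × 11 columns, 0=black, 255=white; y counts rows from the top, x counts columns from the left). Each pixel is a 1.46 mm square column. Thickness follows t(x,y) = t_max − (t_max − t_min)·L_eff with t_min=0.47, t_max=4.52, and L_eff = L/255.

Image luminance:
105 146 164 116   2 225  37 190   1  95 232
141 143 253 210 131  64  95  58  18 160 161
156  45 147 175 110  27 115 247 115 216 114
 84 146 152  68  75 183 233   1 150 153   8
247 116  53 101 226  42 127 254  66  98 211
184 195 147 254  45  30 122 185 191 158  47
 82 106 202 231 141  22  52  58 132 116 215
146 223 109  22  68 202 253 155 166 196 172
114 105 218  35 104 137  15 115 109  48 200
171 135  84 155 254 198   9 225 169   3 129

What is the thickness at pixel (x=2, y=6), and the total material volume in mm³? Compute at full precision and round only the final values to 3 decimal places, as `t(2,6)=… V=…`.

span = t_max - t_min = 4.52 - 0.47 = 4.050
L(2,6) = 202, L_eff = 202/255 = 0.792157
t(2,6) = 4.52 - 4.050·0.792157 = 1.312
Σt over all 10·11 pixels = 457331/1700 ≈ 269.0182353
V = pitch²·Σt = 1.46²·457331/1700 = 573.439

t(2,6)=1.312 V=573.439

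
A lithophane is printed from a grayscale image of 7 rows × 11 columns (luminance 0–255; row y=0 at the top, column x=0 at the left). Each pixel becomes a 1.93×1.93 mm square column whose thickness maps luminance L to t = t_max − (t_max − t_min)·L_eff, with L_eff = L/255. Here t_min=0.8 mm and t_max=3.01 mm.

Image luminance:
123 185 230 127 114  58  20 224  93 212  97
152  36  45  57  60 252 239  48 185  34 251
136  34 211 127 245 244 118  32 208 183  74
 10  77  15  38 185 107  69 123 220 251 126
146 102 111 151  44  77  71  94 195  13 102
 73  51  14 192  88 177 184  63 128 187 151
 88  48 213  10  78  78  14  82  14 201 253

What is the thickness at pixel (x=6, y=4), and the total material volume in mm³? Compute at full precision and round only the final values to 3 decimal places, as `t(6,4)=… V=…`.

t(6,4)=2.395 V=567.354

span = t_max - t_min = 3.01 - 0.8 = 2.210
L(6,4) = 71, L_eff = 71/255 = 0.278431
t(6,4) = 3.01 - 2.210·0.278431 = 2.395
Σt over all 7·11 pixels = 152.314
V = pitch²·Σt = 1.93²·152.314 = 567.354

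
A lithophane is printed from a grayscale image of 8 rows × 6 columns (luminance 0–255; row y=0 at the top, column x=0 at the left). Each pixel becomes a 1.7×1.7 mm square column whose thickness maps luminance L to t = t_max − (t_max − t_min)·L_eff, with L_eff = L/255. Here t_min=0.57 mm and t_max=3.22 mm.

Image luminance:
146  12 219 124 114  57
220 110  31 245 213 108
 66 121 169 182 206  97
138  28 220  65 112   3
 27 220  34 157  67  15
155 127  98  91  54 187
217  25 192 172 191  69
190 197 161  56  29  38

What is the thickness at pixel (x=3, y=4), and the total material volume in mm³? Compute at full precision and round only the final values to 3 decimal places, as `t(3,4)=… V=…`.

span = t_max - t_min = 3.22 - 0.57 = 2.650
L(3,4) = 157, L_eff = 157/255 = 0.615686
t(3,4) = 3.22 - 2.650·0.615686 = 1.588
Σt over all 8·6 pixels = 160727/1700 ≈ 94.5452941
V = pitch²·Σt = 1.7²·160727/1700 = 273.236

t(3,4)=1.588 V=273.236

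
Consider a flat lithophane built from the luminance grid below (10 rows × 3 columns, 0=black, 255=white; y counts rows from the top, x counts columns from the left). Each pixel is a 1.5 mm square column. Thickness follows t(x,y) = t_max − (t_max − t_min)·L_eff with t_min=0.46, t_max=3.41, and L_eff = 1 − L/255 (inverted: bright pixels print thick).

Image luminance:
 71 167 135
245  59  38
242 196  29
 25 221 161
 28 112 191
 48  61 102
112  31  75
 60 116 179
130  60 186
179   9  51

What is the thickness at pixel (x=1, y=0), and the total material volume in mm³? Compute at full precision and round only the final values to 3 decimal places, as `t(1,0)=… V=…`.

span = t_max - t_min = 3.41 - 0.46 = 2.950
L(1,0) = 167, L_eff = 1 - 167/255 = 0.345098 (inverted)
t(1,0) = 3.41 - 2.950·0.345098 = 2.392
Σt over all 10·3 pixels = 266201/5100 ≈ 52.1962745
V = pitch²·Σt = 1.5²·266201/5100 = 117.442

t(1,0)=2.392 V=117.442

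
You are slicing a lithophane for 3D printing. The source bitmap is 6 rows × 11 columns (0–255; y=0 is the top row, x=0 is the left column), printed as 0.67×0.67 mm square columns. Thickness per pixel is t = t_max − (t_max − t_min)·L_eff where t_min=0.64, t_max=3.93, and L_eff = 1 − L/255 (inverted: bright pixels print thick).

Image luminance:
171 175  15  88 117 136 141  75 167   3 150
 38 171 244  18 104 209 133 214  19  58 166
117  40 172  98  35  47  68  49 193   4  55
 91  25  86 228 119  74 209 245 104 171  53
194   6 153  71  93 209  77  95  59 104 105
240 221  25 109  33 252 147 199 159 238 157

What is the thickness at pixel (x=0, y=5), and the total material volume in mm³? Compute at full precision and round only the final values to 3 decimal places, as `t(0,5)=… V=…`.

span = t_max - t_min = 3.93 - 0.64 = 3.290
L(0,5) = 240, L_eff = 1 - 240/255 = 0.058824 (inverted)
t(0,5) = 3.93 - 3.290·0.058824 = 3.736
Σt over all 6·11 pixels = 3656809/25500 ≈ 143.4042745
V = pitch²·Σt = 0.67²·3656809/25500 = 64.374

t(0,5)=3.736 V=64.374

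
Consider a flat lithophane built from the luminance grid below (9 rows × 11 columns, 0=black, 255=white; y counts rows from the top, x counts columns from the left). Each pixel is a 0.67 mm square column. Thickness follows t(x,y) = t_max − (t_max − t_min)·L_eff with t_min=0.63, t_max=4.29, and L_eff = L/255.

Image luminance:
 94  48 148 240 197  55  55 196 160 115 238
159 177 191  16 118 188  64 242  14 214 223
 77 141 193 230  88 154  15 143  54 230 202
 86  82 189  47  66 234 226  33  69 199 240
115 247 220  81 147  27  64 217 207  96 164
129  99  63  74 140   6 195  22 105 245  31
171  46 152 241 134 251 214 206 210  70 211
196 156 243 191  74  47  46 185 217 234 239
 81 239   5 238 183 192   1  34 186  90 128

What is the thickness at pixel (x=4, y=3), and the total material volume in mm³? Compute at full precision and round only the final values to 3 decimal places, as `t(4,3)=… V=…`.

span = t_max - t_min = 4.29 - 0.63 = 3.660
L(4,3) = 66, L_eff = 66/255 = 0.258824
t(4,3) = 4.29 - 3.660·0.258824 = 3.343
Σt over all 9·11 pixels = 76301/340 ≈ 224.4147059
V = pitch²·Σt = 0.67²·76301/340 = 100.740

t(4,3)=3.343 V=100.740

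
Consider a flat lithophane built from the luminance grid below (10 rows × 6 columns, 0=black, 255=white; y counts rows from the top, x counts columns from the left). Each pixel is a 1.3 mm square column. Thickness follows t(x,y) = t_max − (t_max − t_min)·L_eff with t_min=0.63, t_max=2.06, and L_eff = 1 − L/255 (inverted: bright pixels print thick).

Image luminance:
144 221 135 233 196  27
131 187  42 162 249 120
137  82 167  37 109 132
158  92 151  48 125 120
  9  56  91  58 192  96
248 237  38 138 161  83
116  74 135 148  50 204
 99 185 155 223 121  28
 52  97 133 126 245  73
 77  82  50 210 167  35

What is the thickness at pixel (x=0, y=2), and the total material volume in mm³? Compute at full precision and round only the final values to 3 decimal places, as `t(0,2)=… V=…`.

span = t_max - t_min = 2.06 - 0.63 = 1.430
L(0,2) = 137, L_eff = 1 - 137/255 = 0.462745 (inverted)
t(0,2) = 2.06 - 1.430·0.462745 = 1.398
Σt over all 10·6 pixels = 79.842
V = pitch²·Σt = 1.3²·79.842 = 134.933

t(0,2)=1.398 V=134.933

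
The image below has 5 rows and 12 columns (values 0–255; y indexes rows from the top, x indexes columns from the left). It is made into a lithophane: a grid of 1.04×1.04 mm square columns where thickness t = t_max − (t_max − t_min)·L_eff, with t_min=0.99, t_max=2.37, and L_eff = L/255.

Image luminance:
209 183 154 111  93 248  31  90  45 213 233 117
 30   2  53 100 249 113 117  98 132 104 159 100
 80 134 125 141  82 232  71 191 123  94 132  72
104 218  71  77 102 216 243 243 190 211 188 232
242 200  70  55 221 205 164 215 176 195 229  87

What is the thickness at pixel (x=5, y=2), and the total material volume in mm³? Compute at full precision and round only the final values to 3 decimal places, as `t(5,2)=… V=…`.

span = t_max - t_min = 2.37 - 0.99 = 1.380
L(5,2) = 232, L_eff = 232/255 = 0.909804
t(5,2) = 2.37 - 1.380·0.909804 = 1.114
Σt over all 5·12 pixels = 81241/850 ≈ 95.5776471
V = pitch²·Σt = 1.04²·81241/850 = 103.377

t(5,2)=1.114 V=103.377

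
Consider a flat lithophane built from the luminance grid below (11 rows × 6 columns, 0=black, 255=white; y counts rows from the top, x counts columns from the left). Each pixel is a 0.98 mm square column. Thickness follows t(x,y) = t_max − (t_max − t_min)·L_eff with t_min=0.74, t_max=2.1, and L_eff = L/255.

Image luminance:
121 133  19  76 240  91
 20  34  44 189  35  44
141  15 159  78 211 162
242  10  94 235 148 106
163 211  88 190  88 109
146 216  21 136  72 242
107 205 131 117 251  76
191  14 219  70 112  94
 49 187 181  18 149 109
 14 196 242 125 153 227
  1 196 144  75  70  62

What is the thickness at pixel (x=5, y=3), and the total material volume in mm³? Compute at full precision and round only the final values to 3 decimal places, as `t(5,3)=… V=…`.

span = t_max - t_min = 2.1 - 0.74 = 1.360
L(5,3) = 106, L_eff = 106/255 = 0.415686
t(5,3) = 2.1 - 1.360·0.415686 = 1.535
Σt over all 11·6 pixels = 35747/375 ≈ 95.3253333
V = pitch²·Σt = 0.98²·35747/375 = 91.550

t(5,3)=1.535 V=91.550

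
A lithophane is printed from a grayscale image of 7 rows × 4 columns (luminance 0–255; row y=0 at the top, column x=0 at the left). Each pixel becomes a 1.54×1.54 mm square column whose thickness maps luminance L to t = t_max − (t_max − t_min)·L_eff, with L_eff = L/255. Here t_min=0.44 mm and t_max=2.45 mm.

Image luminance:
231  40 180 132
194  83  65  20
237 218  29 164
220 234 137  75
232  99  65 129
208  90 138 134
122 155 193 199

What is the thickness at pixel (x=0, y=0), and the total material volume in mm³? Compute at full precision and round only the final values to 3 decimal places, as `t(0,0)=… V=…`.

t(0,0)=0.629 V=87.487

span = t_max - t_min = 2.45 - 0.44 = 2.010
L(0,0) = 231, L_eff = 231/255 = 0.905882
t(0,0) = 2.45 - 2.010·0.905882 = 0.629
Σt over all 7·4 pixels = 313559/8500 ≈ 36.8892941
V = pitch²·Σt = 1.54²·313559/8500 = 87.487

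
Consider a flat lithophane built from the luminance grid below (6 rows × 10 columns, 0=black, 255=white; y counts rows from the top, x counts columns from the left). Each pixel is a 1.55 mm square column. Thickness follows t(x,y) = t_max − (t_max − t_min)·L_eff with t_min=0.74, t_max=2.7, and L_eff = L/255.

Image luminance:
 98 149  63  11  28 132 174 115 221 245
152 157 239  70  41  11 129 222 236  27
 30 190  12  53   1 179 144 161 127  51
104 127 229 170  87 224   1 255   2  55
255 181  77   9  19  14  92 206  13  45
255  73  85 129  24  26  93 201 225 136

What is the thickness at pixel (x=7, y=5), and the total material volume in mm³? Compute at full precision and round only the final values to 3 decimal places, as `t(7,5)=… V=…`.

t(7,5)=1.155 V=262.157

span = t_max - t_min = 2.7 - 0.74 = 1.960
L(7,5) = 201, L_eff = 201/255 = 0.788235
t(7,5) = 2.7 - 1.960·0.788235 = 1.155
Σt over all 6·10 pixels = 139126/1275 ≈ 109.1184314
V = pitch²·Σt = 1.55²·139126/1275 = 262.157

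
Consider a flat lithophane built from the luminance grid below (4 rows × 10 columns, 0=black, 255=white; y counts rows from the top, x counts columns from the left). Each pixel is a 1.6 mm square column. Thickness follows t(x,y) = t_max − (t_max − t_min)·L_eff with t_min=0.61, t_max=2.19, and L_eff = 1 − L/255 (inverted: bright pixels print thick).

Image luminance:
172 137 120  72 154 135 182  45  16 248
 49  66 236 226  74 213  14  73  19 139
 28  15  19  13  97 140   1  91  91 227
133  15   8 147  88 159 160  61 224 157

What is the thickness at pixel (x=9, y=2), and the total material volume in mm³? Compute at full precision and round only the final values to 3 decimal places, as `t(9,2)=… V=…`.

span = t_max - t_min = 2.19 - 0.61 = 1.580
L(9,2) = 227, L_eff = 1 - 227/255 = 0.109804 (inverted)
t(9,2) = 2.19 - 1.580·0.109804 = 2.017
Σt over all 4·10 pixels = 323978/6375 ≈ 50.8200784
V = pitch²·Σt = 1.6²·323978/6375 = 130.099

t(9,2)=2.017 V=130.099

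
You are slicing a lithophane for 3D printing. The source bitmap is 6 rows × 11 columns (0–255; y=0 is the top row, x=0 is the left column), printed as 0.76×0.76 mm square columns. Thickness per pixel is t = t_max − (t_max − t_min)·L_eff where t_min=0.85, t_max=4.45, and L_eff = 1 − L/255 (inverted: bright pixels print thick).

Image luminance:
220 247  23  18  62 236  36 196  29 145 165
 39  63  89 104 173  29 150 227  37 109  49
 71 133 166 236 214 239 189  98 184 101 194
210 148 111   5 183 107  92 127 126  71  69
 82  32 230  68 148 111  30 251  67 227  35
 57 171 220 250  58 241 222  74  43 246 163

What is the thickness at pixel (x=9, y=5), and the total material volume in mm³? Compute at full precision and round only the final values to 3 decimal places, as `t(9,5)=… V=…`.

t(9,5)=4.323 V=102.090

span = t_max - t_min = 4.45 - 0.85 = 3.600
L(9,5) = 246, L_eff = 1 - 246/255 = 0.035294 (inverted)
t(9,5) = 4.45 - 3.600·0.035294 = 4.323
Σt over all 6·11 pixels = 150237/850 ≈ 176.7494118
V = pitch²·Σt = 0.76²·150237/850 = 102.090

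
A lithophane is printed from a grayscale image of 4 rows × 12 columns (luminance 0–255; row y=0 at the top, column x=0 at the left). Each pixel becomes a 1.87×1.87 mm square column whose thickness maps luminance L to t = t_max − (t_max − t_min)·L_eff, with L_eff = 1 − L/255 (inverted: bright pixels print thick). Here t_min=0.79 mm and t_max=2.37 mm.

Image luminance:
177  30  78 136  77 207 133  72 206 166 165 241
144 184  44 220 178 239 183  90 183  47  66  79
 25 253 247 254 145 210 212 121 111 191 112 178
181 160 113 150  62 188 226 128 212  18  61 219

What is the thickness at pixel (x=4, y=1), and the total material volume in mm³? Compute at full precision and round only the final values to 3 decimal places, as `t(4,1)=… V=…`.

span = t_max - t_min = 2.37 - 0.79 = 1.580
L(4,1) = 178, L_eff = 1 - 178/255 = 0.301961 (inverted)
t(4,1) = 2.37 - 1.580·0.301961 = 1.893
Σt over all 4·12 pixels = 174353/2125 ≈ 82.0484706
V = pitch²·Σt = 1.87²·174353/2125 = 286.915

t(4,1)=1.893 V=286.915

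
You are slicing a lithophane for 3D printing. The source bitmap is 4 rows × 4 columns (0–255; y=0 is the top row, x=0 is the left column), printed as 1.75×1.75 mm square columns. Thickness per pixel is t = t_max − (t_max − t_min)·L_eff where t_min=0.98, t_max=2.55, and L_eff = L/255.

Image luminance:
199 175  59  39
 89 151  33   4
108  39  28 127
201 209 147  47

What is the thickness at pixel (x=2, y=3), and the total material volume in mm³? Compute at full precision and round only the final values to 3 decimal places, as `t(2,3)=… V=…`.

t(2,3)=1.645 V=93.744

span = t_max - t_min = 2.55 - 0.98 = 1.570
L(2,3) = 147, L_eff = 147/255 = 0.576471
t(2,3) = 2.55 - 1.570·0.576471 = 1.645
Σt over all 4·4 pixels = 156113/5100 ≈ 30.6103922
V = pitch²·Σt = 1.75²·156113/5100 = 93.744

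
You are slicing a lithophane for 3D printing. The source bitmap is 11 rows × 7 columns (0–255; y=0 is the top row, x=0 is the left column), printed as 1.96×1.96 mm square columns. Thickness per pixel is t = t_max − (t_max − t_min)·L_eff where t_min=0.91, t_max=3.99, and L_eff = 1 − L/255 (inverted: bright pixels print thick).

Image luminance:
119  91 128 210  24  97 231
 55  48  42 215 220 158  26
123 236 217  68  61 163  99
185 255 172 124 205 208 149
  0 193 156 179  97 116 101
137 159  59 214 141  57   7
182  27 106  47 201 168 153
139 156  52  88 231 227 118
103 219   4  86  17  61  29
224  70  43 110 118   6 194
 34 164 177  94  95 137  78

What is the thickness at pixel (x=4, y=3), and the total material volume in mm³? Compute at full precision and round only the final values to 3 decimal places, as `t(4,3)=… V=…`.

span = t_max - t_min = 3.99 - 0.91 = 3.080
L(4,3) = 205, L_eff = 1 - 205/255 = 0.196078 (inverted)
t(4,3) = 3.99 - 3.080·0.196078 = 3.386
Σt over all 11·7 pixels = 277277/1500 ≈ 184.8513333
V = pitch²·Σt = 1.96²·277277/1500 = 710.125

t(4,3)=3.386 V=710.125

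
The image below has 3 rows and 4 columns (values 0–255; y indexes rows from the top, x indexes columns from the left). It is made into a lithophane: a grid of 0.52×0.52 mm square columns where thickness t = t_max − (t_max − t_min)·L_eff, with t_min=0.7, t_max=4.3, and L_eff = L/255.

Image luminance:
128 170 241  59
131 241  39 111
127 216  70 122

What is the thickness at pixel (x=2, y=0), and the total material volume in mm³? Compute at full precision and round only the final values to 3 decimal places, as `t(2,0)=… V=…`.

span = t_max - t_min = 4.3 - 0.7 = 3.600
L(2,0) = 241, L_eff = 241/255 = 0.945098
t(2,0) = 4.3 - 3.600·0.945098 = 0.898
Σt over all 3·4 pixels = 480/17 ≈ 28.2352941
V = pitch²·Σt = 0.52²·480/17 = 7.635

t(2,0)=0.898 V=7.635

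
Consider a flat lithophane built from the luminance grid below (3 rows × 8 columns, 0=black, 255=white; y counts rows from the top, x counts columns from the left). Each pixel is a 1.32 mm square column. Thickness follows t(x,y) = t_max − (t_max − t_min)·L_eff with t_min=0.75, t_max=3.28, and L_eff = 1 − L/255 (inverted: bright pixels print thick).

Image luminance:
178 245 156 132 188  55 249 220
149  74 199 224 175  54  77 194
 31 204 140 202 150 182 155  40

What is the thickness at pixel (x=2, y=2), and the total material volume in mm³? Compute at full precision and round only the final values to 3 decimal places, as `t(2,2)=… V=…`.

span = t_max - t_min = 3.28 - 0.75 = 2.530
L(2,2) = 140, L_eff = 1 - 140/255 = 0.450980 (inverted)
t(2,2) = 3.28 - 2.530·0.450980 = 2.139
Σt over all 3·8 pixels = 1388269/25500 ≈ 54.4419216
V = pitch²·Σt = 1.32²·1388269/25500 = 94.860

t(2,2)=2.139 V=94.860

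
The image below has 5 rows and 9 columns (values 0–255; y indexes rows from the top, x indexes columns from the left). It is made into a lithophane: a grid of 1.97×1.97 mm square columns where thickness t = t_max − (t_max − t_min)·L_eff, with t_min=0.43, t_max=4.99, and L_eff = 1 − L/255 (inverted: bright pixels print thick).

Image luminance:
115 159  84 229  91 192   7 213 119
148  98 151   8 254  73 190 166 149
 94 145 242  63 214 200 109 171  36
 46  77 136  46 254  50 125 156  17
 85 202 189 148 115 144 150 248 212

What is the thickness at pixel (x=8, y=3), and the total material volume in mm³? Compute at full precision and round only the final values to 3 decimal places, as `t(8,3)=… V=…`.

span = t_max - t_min = 4.99 - 0.43 = 4.560
L(8,3) = 17, L_eff = 1 - 17/255 = 0.933333 (inverted)
t(8,3) = 4.99 - 4.560·0.933333 = 0.734
Σt over all 5·9 pixels = 128.79
V = pitch²·Σt = 1.97²·128.79 = 499.821

t(8,3)=0.734 V=499.821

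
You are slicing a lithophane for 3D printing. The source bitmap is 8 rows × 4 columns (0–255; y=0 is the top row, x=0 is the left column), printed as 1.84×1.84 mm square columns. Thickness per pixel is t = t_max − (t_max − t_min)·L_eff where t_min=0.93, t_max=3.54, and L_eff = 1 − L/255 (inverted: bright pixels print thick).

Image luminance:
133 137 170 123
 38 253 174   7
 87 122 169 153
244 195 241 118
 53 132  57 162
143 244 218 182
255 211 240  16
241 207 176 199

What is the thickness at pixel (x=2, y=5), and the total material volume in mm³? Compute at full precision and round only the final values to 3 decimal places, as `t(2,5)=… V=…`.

span = t_max - t_min = 3.54 - 0.93 = 2.610
L(2,5) = 218, L_eff = 1 - 218/255 = 0.145098 (inverted)
t(2,5) = 3.54 - 2.610·0.145098 = 3.161
Σt over all 8·4 pixels = 81.96
V = pitch²·Σt = 1.84²·81.96 = 277.484

t(2,5)=3.161 V=277.484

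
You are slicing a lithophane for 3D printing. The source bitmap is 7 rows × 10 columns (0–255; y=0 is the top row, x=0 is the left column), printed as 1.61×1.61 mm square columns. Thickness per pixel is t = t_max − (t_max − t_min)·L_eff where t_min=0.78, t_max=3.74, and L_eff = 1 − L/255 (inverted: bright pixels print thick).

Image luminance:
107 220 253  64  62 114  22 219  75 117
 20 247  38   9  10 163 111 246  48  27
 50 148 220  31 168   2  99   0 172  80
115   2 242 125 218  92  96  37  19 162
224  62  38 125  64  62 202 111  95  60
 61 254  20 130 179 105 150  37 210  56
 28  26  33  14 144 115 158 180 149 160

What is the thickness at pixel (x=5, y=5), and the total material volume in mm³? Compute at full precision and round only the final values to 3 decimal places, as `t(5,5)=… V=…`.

t(5,5)=1.999 V=367.254

span = t_max - t_min = 3.74 - 0.78 = 2.960
L(5,5) = 105, L_eff = 1 - 105/255 = 0.588235 (inverted)
t(5,5) = 3.74 - 2.960·0.588235 = 1.999
Σt over all 7·10 pixels = 903223/6375 ≈ 141.6820392
V = pitch²·Σt = 1.61²·903223/6375 = 367.254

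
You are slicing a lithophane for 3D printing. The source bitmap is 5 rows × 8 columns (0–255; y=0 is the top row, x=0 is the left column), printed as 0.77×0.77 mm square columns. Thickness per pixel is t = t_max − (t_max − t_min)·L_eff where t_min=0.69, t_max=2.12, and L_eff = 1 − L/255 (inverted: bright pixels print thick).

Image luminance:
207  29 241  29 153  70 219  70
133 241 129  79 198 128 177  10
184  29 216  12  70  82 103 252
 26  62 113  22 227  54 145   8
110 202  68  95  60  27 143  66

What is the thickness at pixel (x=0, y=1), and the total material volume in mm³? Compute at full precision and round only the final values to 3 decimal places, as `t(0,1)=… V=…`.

span = t_max - t_min = 2.12 - 0.69 = 1.430
L(0,1) = 133, L_eff = 1 - 133/255 = 0.478431 (inverted)
t(0,1) = 2.12 - 1.430·0.478431 = 1.436
Σt over all 5·8 pixels = 1345727/25500 ≈ 52.7736078
V = pitch²·Σt = 0.77²·1345727/25500 = 31.289

t(0,1)=1.436 V=31.289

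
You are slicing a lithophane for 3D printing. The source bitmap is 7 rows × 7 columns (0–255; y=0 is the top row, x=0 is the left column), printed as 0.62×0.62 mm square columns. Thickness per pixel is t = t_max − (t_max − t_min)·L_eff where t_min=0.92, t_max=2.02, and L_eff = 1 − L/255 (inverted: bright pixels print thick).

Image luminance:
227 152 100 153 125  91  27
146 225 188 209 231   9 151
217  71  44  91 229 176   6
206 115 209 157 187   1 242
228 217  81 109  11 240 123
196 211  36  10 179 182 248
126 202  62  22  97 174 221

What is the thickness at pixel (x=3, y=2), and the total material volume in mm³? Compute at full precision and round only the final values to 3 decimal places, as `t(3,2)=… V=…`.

span = t_max - t_min = 2.02 - 0.92 = 1.100
L(3,2) = 91, L_eff = 1 - 91/255 = 0.643137 (inverted)
t(3,2) = 2.02 - 1.100·0.643137 = 1.313
Σt over all 7·7 pixels = 31919/425 ≈ 75.1035294
V = pitch²·Σt = 0.62²·31919/425 = 28.870

t(3,2)=1.313 V=28.870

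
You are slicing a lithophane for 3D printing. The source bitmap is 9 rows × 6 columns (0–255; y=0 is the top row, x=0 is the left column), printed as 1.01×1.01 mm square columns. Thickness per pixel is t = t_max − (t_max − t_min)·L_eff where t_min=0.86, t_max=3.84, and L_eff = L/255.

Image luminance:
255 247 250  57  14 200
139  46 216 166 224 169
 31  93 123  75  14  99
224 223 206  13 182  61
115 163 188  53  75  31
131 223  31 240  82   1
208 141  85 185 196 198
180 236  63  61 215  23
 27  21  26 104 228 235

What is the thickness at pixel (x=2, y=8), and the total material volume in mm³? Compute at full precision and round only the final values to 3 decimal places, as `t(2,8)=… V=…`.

t(2,8)=3.536 V=126.983

span = t_max - t_min = 3.84 - 0.86 = 2.980
L(2,8) = 26, L_eff = 26/255 = 0.101961
t(2,8) = 3.84 - 2.980·0.101961 = 3.536
Σt over all 9·6 pixels = 264522/2125 ≈ 124.4809412
V = pitch²·Σt = 1.01²·264522/2125 = 126.983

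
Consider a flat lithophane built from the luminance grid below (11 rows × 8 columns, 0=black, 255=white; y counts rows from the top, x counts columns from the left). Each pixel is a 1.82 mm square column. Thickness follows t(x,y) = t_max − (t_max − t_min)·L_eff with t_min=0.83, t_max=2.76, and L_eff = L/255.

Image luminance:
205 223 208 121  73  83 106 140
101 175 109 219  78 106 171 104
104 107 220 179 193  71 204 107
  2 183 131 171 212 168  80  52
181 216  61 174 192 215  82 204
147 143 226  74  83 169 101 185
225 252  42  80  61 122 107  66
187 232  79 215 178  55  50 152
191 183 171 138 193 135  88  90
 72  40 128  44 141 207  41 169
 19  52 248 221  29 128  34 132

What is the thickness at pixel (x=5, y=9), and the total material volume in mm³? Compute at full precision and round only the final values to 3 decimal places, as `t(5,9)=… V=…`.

span = t_max - t_min = 2.76 - 0.83 = 1.930
L(5,9) = 207, L_eff = 207/255 = 0.811765
t(5,9) = 2.76 - 1.930·0.811765 = 1.193
Σt over all 11·8 pixels = 325436/2125 ≈ 153.1463529
V = pitch²·Σt = 1.82²·325436/2125 = 507.282

t(5,9)=1.193 V=507.282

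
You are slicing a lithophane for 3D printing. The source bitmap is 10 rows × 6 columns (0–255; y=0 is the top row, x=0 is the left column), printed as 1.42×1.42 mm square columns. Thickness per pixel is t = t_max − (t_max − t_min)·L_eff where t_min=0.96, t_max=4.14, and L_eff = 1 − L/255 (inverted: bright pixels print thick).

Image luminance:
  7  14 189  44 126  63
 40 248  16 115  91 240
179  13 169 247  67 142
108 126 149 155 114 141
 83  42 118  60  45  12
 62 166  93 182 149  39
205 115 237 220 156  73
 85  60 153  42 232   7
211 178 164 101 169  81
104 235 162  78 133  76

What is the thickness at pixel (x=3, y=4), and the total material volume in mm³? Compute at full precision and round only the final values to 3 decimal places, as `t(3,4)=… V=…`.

t(3,4)=1.708 V=295.459

span = t_max - t_min = 4.14 - 0.96 = 3.180
L(3,4) = 60, L_eff = 1 - 60/255 = 0.764706 (inverted)
t(3,4) = 4.14 - 3.180·0.764706 = 1.708
Σt over all 10·6 pixels = 622743/4250 ≈ 146.5277647
V = pitch²·Σt = 1.42²·622743/4250 = 295.459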